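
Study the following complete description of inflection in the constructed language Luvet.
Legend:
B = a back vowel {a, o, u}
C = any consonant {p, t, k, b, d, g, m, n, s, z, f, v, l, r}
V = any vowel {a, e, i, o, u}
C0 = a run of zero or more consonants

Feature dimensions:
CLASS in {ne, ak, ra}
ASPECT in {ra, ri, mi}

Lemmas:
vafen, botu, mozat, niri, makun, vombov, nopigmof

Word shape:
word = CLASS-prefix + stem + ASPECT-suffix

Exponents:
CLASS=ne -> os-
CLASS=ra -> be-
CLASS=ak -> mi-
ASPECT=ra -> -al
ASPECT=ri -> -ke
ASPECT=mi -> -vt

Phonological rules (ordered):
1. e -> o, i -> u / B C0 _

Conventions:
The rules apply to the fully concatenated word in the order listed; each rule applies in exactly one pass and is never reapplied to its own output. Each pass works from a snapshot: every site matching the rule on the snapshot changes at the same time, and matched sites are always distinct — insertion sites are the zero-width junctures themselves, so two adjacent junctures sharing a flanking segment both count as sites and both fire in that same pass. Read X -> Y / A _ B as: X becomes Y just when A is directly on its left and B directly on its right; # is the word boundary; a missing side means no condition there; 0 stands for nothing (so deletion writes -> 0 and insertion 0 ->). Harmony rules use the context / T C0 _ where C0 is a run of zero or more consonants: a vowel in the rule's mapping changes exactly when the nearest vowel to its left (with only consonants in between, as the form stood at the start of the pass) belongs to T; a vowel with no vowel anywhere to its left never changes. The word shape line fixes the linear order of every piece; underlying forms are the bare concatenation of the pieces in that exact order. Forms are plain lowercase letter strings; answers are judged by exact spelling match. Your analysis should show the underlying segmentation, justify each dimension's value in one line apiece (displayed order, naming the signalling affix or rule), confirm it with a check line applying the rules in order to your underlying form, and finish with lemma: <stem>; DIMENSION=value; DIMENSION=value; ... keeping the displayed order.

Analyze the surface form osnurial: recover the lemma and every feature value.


underlying: os-niri-al
CLASS=ne - signalled by the affix os-
ASPECT=ra - signalled by the affix -al
check: osnirial -> osnurial
lemma: niri; CLASS=ne; ASPECT=ra


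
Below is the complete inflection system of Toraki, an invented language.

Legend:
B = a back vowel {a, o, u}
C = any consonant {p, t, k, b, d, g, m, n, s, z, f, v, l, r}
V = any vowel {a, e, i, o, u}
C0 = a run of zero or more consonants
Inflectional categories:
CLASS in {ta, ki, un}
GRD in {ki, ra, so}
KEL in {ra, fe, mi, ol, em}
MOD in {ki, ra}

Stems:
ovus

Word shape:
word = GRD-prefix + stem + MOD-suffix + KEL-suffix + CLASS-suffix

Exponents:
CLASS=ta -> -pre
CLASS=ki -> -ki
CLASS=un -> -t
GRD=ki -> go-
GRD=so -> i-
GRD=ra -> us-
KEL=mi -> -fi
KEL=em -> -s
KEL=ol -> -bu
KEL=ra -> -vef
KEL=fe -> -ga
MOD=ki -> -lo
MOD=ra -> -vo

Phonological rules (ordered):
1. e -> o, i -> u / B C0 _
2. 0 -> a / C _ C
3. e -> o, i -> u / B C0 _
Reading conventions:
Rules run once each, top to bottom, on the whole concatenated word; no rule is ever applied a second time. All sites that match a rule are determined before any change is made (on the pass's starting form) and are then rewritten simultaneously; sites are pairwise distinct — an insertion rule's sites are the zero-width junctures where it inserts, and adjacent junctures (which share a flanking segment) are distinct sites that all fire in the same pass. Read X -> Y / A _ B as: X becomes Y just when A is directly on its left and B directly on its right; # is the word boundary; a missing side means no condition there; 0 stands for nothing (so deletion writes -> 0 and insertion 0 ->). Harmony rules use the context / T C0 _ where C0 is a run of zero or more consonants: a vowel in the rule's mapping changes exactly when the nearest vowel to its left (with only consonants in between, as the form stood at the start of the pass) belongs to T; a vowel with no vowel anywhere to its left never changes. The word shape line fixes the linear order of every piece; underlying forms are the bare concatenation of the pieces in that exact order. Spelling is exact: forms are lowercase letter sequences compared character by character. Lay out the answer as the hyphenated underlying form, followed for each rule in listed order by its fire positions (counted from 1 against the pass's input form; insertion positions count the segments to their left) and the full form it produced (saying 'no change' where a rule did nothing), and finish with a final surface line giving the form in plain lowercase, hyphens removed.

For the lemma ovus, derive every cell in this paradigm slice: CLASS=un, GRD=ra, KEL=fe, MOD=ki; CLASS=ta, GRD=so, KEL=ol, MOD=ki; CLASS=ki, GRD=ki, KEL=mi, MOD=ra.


cell CLASS=un, GRD=ra, KEL=fe, MOD=ki:
underlying: us-ovus-lo-ga-t
1. e -> o, i -> u / B C0 _: no change
2. 0 -> a / C _ C: inserts after position(s) 6: usovusalogat
3. e -> o, i -> u / B C0 _: no change
surface: usovusalogat

cell CLASS=ta, GRD=so, KEL=ol, MOD=ki:
underlying: i-ovus-lo-bu-pre
1. e -> o, i -> u / B C0 _: fires at position(s) 12: iovuslobupro
2. 0 -> a / C _ C: inserts after position(s) 5, 10: iovusalobuparo
3. e -> o, i -> u / B C0 _: no change
surface: iovusalobuparo

cell CLASS=ki, GRD=ki, KEL=mi, MOD=ra:
underlying: go-ovus-vo-fi-ki
1. e -> o, i -> u / B C0 _: fires at position(s) 10: goovusvofuki
2. 0 -> a / C _ C: inserts after position(s) 6: goovusavofuki
3. e -> o, i -> u / B C0 _: fires at position(s) 13: goovusavofuku
surface: goovusavofuku


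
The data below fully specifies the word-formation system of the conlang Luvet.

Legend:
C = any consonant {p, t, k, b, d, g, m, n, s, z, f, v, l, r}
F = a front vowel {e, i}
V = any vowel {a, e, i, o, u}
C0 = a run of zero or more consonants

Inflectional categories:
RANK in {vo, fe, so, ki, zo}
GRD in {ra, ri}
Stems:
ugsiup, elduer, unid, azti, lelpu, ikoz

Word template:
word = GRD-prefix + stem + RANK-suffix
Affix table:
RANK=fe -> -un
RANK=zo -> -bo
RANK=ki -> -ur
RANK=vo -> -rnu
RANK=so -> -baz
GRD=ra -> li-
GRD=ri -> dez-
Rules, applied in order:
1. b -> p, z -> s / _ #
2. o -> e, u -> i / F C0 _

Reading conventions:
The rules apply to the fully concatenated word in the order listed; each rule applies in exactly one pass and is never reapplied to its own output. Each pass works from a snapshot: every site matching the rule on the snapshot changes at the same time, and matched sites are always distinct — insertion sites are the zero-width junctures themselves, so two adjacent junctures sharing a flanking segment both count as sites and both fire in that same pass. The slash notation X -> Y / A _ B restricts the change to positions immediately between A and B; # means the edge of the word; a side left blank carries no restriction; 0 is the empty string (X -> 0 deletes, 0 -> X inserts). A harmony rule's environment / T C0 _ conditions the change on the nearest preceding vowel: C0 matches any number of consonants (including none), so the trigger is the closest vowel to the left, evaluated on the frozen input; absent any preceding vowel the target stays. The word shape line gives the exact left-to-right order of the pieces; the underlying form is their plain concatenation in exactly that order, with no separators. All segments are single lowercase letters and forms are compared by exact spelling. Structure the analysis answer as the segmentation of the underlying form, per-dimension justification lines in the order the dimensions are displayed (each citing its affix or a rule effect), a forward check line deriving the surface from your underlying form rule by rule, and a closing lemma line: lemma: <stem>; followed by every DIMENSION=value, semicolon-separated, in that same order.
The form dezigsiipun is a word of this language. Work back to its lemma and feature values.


underlying: dez-ugsiup-un
RANK=fe - signalled by the affix -un
GRD=ri - signalled by the affix dez-
check: dezugsiupun -> dezugsiupun -> dezigsiipun
lemma: ugsiup; RANK=fe; GRD=ri


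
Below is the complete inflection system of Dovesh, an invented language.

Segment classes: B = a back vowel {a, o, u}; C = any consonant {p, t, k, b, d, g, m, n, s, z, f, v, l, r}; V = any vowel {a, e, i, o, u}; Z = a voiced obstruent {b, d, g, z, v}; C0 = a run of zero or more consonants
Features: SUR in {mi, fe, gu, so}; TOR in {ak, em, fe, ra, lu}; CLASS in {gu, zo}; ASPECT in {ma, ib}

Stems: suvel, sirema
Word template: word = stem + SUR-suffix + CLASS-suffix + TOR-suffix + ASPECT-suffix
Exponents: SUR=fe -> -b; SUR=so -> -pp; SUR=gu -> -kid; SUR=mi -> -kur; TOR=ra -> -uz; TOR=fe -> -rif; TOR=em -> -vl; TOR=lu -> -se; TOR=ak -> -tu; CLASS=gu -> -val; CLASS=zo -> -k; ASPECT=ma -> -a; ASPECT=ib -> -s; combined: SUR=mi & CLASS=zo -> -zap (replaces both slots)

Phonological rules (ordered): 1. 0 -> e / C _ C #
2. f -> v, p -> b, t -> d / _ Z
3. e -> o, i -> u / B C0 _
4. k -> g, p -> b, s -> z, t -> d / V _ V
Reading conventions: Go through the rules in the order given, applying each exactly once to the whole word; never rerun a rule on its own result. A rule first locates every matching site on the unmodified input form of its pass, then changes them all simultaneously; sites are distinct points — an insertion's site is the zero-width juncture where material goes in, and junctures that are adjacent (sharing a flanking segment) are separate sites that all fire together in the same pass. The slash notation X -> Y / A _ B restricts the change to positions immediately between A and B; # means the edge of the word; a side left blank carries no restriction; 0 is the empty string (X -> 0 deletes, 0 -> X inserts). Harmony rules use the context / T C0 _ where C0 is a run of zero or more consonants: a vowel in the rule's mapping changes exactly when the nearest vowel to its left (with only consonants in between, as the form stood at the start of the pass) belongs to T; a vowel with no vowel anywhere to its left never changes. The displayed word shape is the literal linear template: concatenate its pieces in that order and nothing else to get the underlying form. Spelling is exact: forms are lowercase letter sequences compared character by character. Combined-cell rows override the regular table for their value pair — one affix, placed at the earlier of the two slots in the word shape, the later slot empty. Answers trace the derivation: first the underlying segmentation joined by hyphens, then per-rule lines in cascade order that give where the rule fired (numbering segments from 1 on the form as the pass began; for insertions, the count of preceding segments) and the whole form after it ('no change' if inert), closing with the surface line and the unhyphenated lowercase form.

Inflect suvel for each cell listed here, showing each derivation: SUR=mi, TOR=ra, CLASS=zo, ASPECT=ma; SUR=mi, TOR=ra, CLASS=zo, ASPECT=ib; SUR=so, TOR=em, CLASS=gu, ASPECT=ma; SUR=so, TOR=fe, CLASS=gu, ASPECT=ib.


cell SUR=mi, TOR=ra, CLASS=zo, ASPECT=ma:
underlying: suvel-zap-uz-a
1. 0 -> e / C _ C #: no change
2. f -> v, p -> b, t -> d / _ Z: no change
3. e -> o, i -> u / B C0 _: fires at position(s) 4: suvolzapuza
4. k -> g, p -> b, s -> z, t -> d / V _ V: fires at position(s) 8: suvolzabuza
surface: suvolzabuza

cell SUR=mi, TOR=ra, CLASS=zo, ASPECT=ib:
underlying: suvel-zap-uz-s
1. 0 -> e / C _ C #: inserts after position(s) 10: suvelzapuzes
2. f -> v, p -> b, t -> d / _ Z: no change
3. e -> o, i -> u / B C0 _: fires at position(s) 4, 11: suvolzapuzos
4. k -> g, p -> b, s -> z, t -> d / V _ V: fires at position(s) 8: suvolzabuzos
surface: suvolzabuzos

cell SUR=so, TOR=em, CLASS=gu, ASPECT=ma:
underlying: suvel-pp-val-vl-a
1. 0 -> e / C _ C #: no change
2. f -> v, p -> b, t -> d / _ Z: fires at position(s) 7: suvelpbvalvla
3. e -> o, i -> u / B C0 _: fires at position(s) 4: suvolpbvalvla
4. k -> g, p -> b, s -> z, t -> d / V _ V: no change
surface: suvolpbvalvla

cell SUR=so, TOR=fe, CLASS=gu, ASPECT=ib:
underlying: suvel-pp-val-rif-s
1. 0 -> e / C _ C #: inserts after position(s) 13: suvelppvalrifes
2. f -> v, p -> b, t -> d / _ Z: fires at position(s) 7: suvelpbvalrifes
3. e -> o, i -> u / B C0 _: fires at position(s) 4, 12: suvolpbvalrufes
4. k -> g, p -> b, s -> z, t -> d / V _ V: no change
surface: suvolpbvalrufes


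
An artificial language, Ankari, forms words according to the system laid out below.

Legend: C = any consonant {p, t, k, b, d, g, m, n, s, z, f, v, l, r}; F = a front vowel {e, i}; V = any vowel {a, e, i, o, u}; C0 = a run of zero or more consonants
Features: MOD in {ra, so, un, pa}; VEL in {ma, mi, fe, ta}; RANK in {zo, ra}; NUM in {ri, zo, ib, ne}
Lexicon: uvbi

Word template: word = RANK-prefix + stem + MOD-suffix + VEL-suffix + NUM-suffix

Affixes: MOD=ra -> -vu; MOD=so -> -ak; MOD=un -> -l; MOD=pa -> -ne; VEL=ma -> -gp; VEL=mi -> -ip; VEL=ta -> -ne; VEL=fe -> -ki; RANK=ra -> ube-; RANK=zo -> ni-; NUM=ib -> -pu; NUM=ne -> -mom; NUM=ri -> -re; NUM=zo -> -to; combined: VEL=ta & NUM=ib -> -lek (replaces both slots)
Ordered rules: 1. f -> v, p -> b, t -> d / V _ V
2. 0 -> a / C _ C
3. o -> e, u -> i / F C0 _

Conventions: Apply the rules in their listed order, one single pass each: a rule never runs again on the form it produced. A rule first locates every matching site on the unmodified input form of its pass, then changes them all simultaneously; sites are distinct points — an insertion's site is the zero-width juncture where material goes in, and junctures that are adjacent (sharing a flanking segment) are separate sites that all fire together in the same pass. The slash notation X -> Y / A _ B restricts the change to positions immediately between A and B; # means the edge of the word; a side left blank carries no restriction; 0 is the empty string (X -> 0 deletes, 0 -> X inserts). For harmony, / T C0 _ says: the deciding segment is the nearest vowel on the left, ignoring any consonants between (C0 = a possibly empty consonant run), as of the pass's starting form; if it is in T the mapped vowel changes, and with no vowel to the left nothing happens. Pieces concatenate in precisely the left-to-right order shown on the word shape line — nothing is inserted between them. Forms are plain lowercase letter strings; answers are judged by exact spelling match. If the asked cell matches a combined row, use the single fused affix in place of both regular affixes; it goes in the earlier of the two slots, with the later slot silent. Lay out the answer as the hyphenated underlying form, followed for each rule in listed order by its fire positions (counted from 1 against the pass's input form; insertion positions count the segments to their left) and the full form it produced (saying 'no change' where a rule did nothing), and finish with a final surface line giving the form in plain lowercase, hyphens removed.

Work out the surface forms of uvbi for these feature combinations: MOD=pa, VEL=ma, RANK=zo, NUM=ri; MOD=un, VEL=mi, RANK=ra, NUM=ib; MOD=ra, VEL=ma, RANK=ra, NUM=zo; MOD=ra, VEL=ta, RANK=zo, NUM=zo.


cell MOD=pa, VEL=ma, RANK=zo, NUM=ri:
underlying: ni-uvbi-ne-gp-re
1. f -> v, p -> b, t -> d / V _ V: no change
2. 0 -> a / C _ C: inserts after position(s) 4, 9, 10: niuvabinegapare
3. o -> e, u -> i / F C0 _: fires at position(s) 3: niivabinegapare
surface: niivabinegapare

cell MOD=un, VEL=mi, RANK=ra, NUM=ib:
underlying: ube-uvbi-l-ip-pu
1. f -> v, p -> b, t -> d / V _ V: no change
2. 0 -> a / C _ C: inserts after position(s) 5, 10: ubeuvabilipapu
3. o -> e, u -> i / F C0 _: fires at position(s) 4: ubeivabilipapu
surface: ubeivabilipapu

cell MOD=ra, VEL=ma, RANK=ra, NUM=zo:
underlying: ube-uvbi-vu-gp-to
1. f -> v, p -> b, t -> d / V _ V: no change
2. 0 -> a / C _ C: inserts after position(s) 5, 10, 11: ubeuvabivugapato
3. o -> e, u -> i / F C0 _: fires at position(s) 4, 10: ubeivabivigapato
surface: ubeivabivigapato

cell MOD=ra, VEL=ta, RANK=zo, NUM=zo:
underlying: ni-uvbi-vu-ne-to
1. f -> v, p -> b, t -> d / V _ V: fires at position(s) 11: niuvbivunedo
2. 0 -> a / C _ C: inserts after position(s) 4: niuvabivunedo
3. o -> e, u -> i / F C0 _: fires at position(s) 3, 9, 13: niivabivinede
surface: niivabivinede


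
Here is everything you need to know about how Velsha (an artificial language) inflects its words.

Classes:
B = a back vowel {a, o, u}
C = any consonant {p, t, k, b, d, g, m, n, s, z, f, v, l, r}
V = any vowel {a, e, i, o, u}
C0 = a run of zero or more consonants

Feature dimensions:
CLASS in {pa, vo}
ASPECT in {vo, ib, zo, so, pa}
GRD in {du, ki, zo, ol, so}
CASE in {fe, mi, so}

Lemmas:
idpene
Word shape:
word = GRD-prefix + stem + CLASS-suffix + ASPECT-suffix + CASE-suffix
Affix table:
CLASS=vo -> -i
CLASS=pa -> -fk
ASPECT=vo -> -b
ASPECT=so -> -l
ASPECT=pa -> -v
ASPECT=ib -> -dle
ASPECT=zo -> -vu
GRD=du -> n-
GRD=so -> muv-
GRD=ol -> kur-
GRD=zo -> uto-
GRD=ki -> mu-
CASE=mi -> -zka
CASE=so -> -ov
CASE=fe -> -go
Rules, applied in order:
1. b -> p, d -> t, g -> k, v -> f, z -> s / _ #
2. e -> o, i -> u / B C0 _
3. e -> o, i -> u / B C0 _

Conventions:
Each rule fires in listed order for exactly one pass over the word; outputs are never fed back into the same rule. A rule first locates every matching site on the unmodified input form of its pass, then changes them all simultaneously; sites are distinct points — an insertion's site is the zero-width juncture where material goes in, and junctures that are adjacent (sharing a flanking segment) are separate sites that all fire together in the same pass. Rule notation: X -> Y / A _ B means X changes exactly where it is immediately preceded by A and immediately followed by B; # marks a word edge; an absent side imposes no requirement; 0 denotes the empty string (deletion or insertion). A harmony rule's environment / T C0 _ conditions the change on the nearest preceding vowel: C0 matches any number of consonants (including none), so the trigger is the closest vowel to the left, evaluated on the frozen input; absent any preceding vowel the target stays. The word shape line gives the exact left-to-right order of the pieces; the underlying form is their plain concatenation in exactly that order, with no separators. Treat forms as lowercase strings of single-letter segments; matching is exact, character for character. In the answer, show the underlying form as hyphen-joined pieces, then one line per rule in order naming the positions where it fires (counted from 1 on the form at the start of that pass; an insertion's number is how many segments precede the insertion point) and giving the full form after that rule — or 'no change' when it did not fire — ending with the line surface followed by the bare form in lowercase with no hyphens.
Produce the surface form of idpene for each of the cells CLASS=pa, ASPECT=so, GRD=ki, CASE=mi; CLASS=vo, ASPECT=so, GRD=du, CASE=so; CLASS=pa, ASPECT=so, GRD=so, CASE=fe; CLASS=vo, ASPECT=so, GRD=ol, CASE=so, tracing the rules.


cell CLASS=pa, ASPECT=so, GRD=ki, CASE=mi:
underlying: mu-idpene-fk-l-zka
1. b -> p, d -> t, g -> k, v -> f, z -> s / _ #: no change
2. e -> o, i -> u / B C0 _: fires at position(s) 3: muudpenefklzka
3. e -> o, i -> u / B C0 _: fires at position(s) 6: muudponefklzka
surface: muudponefklzka

cell CLASS=vo, ASPECT=so, GRD=du, CASE=so:
underlying: n-idpene-i-l-ov
1. b -> p, d -> t, g -> k, v -> f, z -> s / _ #: fires at position(s) 11: nidpeneilof
2. e -> o, i -> u / B C0 _: no change
3. e -> o, i -> u / B C0 _: no change
surface: nidpeneilof

cell CLASS=pa, ASPECT=so, GRD=so, CASE=fe:
underlying: muv-idpene-fk-l-go
1. b -> p, d -> t, g -> k, v -> f, z -> s / _ #: no change
2. e -> o, i -> u / B C0 _: fires at position(s) 4: muvudpenefklgo
3. e -> o, i -> u / B C0 _: fires at position(s) 7: muvudponefklgo
surface: muvudponefklgo

cell CLASS=vo, ASPECT=so, GRD=ol, CASE=so:
underlying: kur-idpene-i-l-ov
1. b -> p, d -> t, g -> k, v -> f, z -> s / _ #: fires at position(s) 13: kuridpeneilof
2. e -> o, i -> u / B C0 _: fires at position(s) 4: kurudpeneilof
3. e -> o, i -> u / B C0 _: fires at position(s) 7: kurudponeilof
surface: kurudponeilof


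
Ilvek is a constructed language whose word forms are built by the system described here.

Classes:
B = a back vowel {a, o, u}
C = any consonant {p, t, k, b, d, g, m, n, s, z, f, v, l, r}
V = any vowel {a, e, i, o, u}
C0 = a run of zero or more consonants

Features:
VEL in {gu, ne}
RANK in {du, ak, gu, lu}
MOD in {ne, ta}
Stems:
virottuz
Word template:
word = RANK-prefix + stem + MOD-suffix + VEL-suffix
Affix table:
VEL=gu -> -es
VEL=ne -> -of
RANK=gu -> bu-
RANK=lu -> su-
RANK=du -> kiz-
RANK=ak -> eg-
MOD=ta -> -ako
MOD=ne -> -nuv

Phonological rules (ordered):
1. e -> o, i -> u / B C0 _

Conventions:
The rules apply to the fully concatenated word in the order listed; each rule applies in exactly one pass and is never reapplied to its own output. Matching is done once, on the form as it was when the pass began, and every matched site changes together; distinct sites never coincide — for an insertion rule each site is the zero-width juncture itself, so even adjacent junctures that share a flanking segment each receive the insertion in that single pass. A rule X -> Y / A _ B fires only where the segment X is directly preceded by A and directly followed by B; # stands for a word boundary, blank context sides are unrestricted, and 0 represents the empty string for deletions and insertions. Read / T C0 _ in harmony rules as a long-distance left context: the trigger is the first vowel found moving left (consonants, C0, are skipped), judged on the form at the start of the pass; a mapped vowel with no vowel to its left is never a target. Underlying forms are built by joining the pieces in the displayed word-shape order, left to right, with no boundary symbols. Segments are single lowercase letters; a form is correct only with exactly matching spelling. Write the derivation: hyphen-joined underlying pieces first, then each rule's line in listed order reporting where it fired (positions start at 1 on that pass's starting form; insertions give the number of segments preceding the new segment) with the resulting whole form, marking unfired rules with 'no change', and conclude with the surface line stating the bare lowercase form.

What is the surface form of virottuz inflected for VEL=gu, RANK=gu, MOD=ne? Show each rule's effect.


underlying: bu-virottuz-nuv-es
1. e -> o, i -> u / B C0 _: fires at position(s) 4, 14: buvurottuznuvos
surface: buvurottuznuvos


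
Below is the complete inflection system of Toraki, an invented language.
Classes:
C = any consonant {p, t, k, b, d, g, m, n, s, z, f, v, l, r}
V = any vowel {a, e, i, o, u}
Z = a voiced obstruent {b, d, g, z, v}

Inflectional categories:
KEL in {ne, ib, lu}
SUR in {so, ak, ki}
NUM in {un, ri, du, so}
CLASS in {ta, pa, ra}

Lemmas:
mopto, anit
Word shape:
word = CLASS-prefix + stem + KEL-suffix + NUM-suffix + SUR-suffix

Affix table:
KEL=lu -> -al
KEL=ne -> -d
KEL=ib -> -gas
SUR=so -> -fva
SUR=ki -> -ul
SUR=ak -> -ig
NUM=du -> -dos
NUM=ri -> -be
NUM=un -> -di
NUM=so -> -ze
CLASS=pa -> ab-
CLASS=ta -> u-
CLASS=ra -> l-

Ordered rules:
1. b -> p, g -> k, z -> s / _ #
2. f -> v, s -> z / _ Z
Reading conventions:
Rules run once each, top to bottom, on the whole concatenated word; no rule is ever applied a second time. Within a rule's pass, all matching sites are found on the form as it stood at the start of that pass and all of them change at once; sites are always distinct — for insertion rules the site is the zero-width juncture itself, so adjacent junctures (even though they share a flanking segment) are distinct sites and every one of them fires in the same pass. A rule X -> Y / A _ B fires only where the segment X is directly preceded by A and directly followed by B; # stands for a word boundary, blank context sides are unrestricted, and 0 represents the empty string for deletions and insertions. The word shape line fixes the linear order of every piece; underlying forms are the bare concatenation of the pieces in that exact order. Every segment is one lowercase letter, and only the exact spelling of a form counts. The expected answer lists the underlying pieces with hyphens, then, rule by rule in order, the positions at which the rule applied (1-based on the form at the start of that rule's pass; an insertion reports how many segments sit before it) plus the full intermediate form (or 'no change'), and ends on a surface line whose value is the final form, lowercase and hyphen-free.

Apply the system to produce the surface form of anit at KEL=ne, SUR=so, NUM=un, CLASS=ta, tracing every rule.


underlying: u-anit-d-di-fva
1. b -> p, g -> k, z -> s / _ #: no change
2. f -> v, s -> z / _ Z: fires at position(s) 9: uanitddivva
surface: uanitddivva


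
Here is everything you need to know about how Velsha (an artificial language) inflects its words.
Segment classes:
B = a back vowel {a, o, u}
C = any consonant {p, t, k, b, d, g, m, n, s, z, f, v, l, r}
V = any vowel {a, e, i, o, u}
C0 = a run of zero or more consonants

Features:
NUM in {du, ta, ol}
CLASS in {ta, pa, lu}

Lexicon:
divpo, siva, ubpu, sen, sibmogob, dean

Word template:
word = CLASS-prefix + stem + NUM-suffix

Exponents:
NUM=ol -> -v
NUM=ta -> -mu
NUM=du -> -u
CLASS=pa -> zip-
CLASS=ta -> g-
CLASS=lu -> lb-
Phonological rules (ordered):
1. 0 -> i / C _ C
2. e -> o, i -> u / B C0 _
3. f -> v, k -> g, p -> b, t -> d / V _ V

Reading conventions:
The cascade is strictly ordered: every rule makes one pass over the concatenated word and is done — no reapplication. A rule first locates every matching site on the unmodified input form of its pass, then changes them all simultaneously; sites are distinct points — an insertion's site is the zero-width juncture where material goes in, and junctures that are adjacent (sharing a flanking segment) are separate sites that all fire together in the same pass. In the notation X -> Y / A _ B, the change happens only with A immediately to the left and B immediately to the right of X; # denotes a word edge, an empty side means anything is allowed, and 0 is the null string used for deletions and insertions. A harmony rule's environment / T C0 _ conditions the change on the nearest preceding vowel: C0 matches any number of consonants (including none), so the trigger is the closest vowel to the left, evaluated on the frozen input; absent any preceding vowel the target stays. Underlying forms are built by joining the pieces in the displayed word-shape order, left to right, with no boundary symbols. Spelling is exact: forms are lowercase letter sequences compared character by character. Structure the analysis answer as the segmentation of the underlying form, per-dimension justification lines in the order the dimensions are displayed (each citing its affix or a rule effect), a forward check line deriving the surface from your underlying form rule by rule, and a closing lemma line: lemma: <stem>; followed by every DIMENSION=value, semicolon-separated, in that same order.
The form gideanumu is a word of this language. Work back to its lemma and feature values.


underlying: g-dean-mu
NUM=ta - signalled by the affix -mu
CLASS=ta - signalled by the affix g-
check: gdeanmu -> gideanimu -> gideanumu -> gideanumu
lemma: dean; NUM=ta; CLASS=ta


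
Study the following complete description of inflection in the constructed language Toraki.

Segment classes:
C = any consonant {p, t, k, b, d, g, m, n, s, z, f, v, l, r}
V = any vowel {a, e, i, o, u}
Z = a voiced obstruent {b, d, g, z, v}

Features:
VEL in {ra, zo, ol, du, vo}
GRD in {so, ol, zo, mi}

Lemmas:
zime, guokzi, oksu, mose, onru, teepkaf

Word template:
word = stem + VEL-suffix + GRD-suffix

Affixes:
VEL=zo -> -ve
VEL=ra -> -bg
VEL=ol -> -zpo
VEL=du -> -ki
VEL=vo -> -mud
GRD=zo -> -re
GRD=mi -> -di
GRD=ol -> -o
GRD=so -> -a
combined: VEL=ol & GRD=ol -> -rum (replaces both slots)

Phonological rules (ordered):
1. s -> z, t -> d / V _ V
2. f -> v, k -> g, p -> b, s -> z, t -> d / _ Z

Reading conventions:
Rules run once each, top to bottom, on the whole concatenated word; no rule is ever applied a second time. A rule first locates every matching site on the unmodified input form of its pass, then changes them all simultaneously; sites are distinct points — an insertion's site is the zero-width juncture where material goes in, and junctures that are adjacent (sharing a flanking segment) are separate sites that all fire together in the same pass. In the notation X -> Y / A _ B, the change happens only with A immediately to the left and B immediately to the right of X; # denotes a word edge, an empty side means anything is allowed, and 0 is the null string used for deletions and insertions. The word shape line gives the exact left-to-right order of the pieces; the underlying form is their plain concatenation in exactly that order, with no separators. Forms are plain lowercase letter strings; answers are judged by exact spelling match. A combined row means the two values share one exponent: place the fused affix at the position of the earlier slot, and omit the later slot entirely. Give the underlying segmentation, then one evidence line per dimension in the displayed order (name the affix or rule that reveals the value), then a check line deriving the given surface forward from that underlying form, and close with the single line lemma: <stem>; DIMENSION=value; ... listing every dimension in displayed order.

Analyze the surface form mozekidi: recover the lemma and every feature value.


underlying: mose-ki-di
VEL=du - signalled by the affix -ki
GRD=mi - signalled by the affix -di
check: mosekidi -> mozekidi -> mozekidi
lemma: mose; VEL=du; GRD=mi


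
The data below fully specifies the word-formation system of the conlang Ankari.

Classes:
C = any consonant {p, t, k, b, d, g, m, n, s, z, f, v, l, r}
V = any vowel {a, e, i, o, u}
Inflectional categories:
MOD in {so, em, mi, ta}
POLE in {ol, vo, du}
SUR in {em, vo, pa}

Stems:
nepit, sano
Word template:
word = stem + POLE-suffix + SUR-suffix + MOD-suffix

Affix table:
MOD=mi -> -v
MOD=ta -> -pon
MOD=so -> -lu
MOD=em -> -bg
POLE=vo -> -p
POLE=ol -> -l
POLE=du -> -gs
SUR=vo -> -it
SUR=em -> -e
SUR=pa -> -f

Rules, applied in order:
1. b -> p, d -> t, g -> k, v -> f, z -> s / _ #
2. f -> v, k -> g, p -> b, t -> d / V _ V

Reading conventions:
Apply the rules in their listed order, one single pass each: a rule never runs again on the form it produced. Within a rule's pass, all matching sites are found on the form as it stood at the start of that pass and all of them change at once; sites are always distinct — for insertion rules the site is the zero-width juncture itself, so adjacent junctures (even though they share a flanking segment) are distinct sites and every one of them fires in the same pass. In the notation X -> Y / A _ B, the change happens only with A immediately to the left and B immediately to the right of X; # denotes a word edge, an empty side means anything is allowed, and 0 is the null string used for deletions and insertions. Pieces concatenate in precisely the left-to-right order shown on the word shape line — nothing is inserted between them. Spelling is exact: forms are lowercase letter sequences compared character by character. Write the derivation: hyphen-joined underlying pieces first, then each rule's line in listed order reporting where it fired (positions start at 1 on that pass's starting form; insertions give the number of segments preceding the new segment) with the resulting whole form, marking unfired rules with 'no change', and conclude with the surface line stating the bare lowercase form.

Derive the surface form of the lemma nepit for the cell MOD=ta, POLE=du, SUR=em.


underlying: nepit-gs-e-pon
1. b -> p, d -> t, g -> k, v -> f, z -> s / _ #: no change
2. f -> v, k -> g, p -> b, t -> d / V _ V: fires at position(s) 3, 9: nebitgsebon
surface: nebitgsebon


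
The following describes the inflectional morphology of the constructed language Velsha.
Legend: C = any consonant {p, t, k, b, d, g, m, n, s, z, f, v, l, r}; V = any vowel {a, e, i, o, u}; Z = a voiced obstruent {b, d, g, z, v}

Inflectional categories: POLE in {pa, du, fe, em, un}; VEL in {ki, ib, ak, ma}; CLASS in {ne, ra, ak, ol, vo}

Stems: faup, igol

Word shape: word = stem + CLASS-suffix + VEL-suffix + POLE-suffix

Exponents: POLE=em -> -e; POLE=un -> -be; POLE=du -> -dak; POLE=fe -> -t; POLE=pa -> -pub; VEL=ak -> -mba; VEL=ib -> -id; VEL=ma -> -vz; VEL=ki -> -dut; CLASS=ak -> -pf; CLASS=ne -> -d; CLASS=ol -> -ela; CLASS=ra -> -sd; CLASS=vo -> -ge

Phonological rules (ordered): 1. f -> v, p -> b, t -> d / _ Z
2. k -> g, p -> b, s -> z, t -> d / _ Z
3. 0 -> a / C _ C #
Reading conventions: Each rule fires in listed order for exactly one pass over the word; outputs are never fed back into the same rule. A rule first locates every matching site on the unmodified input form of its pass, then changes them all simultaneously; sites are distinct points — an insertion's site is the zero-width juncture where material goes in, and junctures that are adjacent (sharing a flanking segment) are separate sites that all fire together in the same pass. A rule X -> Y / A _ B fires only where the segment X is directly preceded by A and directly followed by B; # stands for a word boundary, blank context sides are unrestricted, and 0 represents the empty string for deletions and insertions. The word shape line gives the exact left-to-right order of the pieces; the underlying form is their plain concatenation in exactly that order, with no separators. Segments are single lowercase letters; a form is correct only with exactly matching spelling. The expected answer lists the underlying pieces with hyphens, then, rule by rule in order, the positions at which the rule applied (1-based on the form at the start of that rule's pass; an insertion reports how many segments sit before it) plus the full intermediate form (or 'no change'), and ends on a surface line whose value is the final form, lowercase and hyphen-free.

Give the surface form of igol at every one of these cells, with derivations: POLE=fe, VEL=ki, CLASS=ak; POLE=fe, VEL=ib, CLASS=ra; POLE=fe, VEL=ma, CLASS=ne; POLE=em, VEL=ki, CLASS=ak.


cell POLE=fe, VEL=ki, CLASS=ak:
underlying: igol-pf-dut-t
1. f -> v, p -> b, t -> d / _ Z: fires at position(s) 6: igolpvdutt
2. k -> g, p -> b, s -> z, t -> d / _ Z: fires at position(s) 5: igolbvdutt
3. 0 -> a / C _ C #: inserts after position(s) 9: igolbvdutat
surface: igolbvdutat

cell POLE=fe, VEL=ib, CLASS=ra:
underlying: igol-sd-id-t
1. f -> v, p -> b, t -> d / _ Z: no change
2. k -> g, p -> b, s -> z, t -> d / _ Z: fires at position(s) 5: igolzdidt
3. 0 -> a / C _ C #: inserts after position(s) 8: igolzdidat
surface: igolzdidat

cell POLE=fe, VEL=ma, CLASS=ne:
underlying: igol-d-vz-t
1. f -> v, p -> b, t -> d / _ Z: no change
2. k -> g, p -> b, s -> z, t -> d / _ Z: no change
3. 0 -> a / C _ C #: inserts after position(s) 7: igoldvzat
surface: igoldvzat

cell POLE=em, VEL=ki, CLASS=ak:
underlying: igol-pf-dut-e
1. f -> v, p -> b, t -> d / _ Z: fires at position(s) 6: igolpvdute
2. k -> g, p -> b, s -> z, t -> d / _ Z: fires at position(s) 5: igolbvdute
3. 0 -> a / C _ C #: no change
surface: igolbvdute


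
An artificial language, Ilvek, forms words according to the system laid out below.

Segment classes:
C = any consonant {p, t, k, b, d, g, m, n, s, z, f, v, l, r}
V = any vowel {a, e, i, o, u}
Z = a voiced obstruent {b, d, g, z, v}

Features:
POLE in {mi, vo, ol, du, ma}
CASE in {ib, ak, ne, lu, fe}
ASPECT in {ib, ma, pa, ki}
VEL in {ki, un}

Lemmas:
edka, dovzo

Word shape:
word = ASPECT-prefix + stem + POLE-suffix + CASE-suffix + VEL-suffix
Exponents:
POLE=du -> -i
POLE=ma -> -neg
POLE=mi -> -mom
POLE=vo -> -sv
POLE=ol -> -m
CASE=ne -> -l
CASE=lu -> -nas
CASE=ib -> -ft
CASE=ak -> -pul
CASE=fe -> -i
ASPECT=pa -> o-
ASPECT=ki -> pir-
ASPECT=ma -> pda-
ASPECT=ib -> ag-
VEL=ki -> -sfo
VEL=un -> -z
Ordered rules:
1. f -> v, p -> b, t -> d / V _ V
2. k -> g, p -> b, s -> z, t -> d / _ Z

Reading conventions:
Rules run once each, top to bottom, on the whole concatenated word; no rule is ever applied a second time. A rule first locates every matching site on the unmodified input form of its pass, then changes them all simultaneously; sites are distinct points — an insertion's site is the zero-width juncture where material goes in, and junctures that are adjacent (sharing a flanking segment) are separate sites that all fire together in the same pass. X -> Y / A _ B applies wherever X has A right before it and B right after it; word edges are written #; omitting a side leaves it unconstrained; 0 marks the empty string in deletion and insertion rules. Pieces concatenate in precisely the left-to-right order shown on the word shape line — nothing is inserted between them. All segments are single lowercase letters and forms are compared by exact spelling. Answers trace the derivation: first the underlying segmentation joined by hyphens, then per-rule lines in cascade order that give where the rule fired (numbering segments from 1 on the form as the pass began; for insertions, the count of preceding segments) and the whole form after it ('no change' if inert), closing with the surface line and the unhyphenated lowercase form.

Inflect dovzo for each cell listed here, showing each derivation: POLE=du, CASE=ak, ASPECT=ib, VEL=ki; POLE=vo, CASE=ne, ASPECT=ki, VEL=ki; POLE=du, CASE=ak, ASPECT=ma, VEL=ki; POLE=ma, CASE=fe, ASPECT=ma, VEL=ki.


cell POLE=du, CASE=ak, ASPECT=ib, VEL=ki:
underlying: ag-dovzo-i-pul-sfo
1. f -> v, p -> b, t -> d / V _ V: fires at position(s) 9: agdovzoibulsfo
2. k -> g, p -> b, s -> z, t -> d / _ Z: no change
surface: agdovzoibulsfo

cell POLE=vo, CASE=ne, ASPECT=ki, VEL=ki:
underlying: pir-dovzo-sv-l-sfo
1. f -> v, p -> b, t -> d / V _ V: no change
2. k -> g, p -> b, s -> z, t -> d / _ Z: fires at position(s) 9: pirdovzozvlsfo
surface: pirdovzozvlsfo

cell POLE=du, CASE=ak, ASPECT=ma, VEL=ki:
underlying: pda-dovzo-i-pul-sfo
1. f -> v, p -> b, t -> d / V _ V: fires at position(s) 10: pdadovzoibulsfo
2. k -> g, p -> b, s -> z, t -> d / _ Z: fires at position(s) 1: bdadovzoibulsfo
surface: bdadovzoibulsfo

cell POLE=ma, CASE=fe, ASPECT=ma, VEL=ki:
underlying: pda-dovzo-neg-i-sfo
1. f -> v, p -> b, t -> d / V _ V: no change
2. k -> g, p -> b, s -> z, t -> d / _ Z: fires at position(s) 1: bdadovzonegisfo
surface: bdadovzonegisfo


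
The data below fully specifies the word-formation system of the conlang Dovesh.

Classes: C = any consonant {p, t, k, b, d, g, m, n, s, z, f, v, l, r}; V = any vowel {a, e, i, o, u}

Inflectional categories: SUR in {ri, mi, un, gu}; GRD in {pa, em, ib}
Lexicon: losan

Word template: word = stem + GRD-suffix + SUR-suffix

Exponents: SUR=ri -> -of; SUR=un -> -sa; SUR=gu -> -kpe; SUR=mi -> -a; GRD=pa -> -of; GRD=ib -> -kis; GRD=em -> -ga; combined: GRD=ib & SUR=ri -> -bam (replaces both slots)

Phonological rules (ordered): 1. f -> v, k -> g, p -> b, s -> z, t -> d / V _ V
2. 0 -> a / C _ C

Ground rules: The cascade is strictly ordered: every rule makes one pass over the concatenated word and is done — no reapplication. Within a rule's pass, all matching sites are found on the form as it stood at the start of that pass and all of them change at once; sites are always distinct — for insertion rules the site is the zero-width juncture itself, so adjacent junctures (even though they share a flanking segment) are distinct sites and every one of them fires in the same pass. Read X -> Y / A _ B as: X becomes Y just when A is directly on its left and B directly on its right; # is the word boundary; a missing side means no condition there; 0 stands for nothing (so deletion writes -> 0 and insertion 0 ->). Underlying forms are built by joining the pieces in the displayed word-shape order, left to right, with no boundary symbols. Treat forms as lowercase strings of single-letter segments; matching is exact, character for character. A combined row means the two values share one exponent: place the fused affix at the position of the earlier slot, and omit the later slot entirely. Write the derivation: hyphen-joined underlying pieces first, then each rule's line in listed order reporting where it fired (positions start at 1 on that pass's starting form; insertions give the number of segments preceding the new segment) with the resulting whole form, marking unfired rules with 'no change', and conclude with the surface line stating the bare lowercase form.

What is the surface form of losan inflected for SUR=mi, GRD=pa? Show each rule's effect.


underlying: losan-of-a
1. f -> v, k -> g, p -> b, s -> z, t -> d / V _ V: fires at position(s) 3, 7: lozanova
2. 0 -> a / C _ C: no change
surface: lozanova
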